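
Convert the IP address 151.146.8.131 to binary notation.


151 = 10010111
146 = 10010010
8 = 00001000
131 = 10000011
Binary: 10010111.10010010.00001000.10000011


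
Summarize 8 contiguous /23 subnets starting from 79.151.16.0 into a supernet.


Original prefix: /23
Number of subnets: 8 = 2^3
New prefix = 23 - 3 = 20
Supernet: 79.151.16.0/20


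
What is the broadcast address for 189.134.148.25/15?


Network: 189.134.0.0/15
Host bits = 17
Set all host bits to 1:
Broadcast: 189.135.255.255


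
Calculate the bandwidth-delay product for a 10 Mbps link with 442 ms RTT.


BDP = bandwidth * RTT
= 10 Mbps * 442 ms
= 10 * 1e6 * 442 / 1000 bits
= 4420000 bits
= 552500 bytes
= 539.5508 KB
BDP = 4420000 bits (552500 bytes)


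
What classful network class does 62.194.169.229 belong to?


First octet: 62
Binary: 00111110
0xxxxxxx -> Class A (1-126)
Class A, default mask 255.0.0.0 (/8)


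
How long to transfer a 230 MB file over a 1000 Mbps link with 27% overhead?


Effective throughput = 1000 * (1 - 27/100) = 730 Mbps
File size in Mb = 230 * 8 = 1840 Mb
Time = 1840 / 730
Time = 2.5205 seconds


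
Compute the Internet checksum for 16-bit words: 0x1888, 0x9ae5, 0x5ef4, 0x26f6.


Sum all words (with carry folding):
+ 0x1888 = 0x1888
+ 0x9ae5 = 0xb36d
+ 0x5ef4 = 0x1262
+ 0x26f6 = 0x3958
One's complement: ~0x3958
Checksum = 0xc6a7


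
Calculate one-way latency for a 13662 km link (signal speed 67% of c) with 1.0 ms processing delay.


Speed = 0.67 * 3e5 km/s = 201000 km/s
Propagation delay = 13662 / 201000 = 0.068 s = 67.9701 ms
Processing delay = 1.0 ms
Total one-way latency = 68.9701 ms


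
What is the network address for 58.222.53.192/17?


IP:   00111010.11011110.00110101.11000000
Mask: 11111111.11111111.10000000.00000000
AND operation:
Net:  00111010.11011110.00000000.00000000
Network: 58.222.0.0/17


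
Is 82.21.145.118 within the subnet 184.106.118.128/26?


Subnet network: 184.106.118.128
Test IP AND mask: 82.21.145.64
No, 82.21.145.118 is not in 184.106.118.128/26


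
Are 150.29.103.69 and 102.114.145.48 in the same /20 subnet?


Mask: 255.255.240.0
150.29.103.69 AND mask = 150.29.96.0
102.114.145.48 AND mask = 102.114.144.0
No, different subnets (150.29.96.0 vs 102.114.144.0)


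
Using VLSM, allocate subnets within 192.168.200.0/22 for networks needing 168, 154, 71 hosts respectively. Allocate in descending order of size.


168 hosts -> /24 (254 usable): 192.168.200.0/24
154 hosts -> /24 (254 usable): 192.168.201.0/24
71 hosts -> /25 (126 usable): 192.168.202.0/25
Allocation: 192.168.200.0/24 (168 hosts, 254 usable); 192.168.201.0/24 (154 hosts, 254 usable); 192.168.202.0/25 (71 hosts, 126 usable)


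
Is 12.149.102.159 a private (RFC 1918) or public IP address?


RFC 1918 private ranges:
  10.0.0.0/8 (10.0.0.0 - 10.255.255.255)
  172.16.0.0/12 (172.16.0.0 - 172.31.255.255)
  192.168.0.0/16 (192.168.0.0 - 192.168.255.255)
Public (not in any RFC 1918 range)


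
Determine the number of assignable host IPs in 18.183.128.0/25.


Host bits = 32 - 25 = 7
Total addresses = 2^7 = 128
Usable = total - 2 (network and broadcast)
Usable hosts: 126


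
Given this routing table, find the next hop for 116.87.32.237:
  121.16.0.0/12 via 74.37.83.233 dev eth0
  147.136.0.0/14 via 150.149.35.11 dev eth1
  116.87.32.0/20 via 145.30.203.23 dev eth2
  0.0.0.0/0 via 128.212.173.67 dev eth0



Longest prefix match for 116.87.32.237:
  /12 121.16.0.0: no
  /14 147.136.0.0: no
  /20 116.87.32.0: MATCH
  /0 0.0.0.0: MATCH
Selected: next-hop 145.30.203.23 via eth2 (matched /20)


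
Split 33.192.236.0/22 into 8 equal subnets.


New prefix = 22 + 3 = 25
Each subnet has 128 addresses
  33.192.236.0/25
  33.192.236.128/25
  33.192.237.0/25
  33.192.237.128/25
  33.192.238.0/25
  33.192.238.128/25
  33.192.239.0/25
  33.192.239.128/25
Subnets: 33.192.236.0/25, 33.192.236.128/25, 33.192.237.0/25, 33.192.237.128/25, 33.192.238.0/25, 33.192.238.128/25, 33.192.239.0/25, 33.192.239.128/25


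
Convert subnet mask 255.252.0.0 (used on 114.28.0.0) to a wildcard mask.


Subnet mask: 255.252.0.0
Wildcard = 255.255.255.255 - subnet mask
255 - 255 = 0
255 - 252 = 3
255 - 0 = 255
255 - 0 = 255
Wildcard: 0.3.255.255


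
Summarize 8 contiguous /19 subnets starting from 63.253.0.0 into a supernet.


Original prefix: /19
Number of subnets: 8 = 2^3
New prefix = 19 - 3 = 16
Supernet: 63.253.0.0/16


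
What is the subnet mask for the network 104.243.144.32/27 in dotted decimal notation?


/27 means 27 network bits, 5 host bits
Binary: 11111111111111111111111111100000
Mask: 255.255.255.224


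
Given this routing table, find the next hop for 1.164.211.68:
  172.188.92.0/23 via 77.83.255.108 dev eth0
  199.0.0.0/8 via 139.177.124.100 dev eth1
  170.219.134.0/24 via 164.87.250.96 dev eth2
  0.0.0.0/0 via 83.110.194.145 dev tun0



Longest prefix match for 1.164.211.68:
  /23 172.188.92.0: no
  /8 199.0.0.0: no
  /24 170.219.134.0: no
  /0 0.0.0.0: MATCH
Selected: next-hop 83.110.194.145 via tun0 (matched /0)


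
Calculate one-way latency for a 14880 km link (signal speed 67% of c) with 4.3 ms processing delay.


Speed = 0.67 * 3e5 km/s = 201000 km/s
Propagation delay = 14880 / 201000 = 0.074 s = 74.0299 ms
Processing delay = 4.3 ms
Total one-way latency = 78.3299 ms


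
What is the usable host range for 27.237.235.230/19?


Network: 27.237.224.0
Broadcast: 27.237.255.255
First usable = network + 1
Last usable = broadcast - 1
Range: 27.237.224.1 to 27.237.255.254


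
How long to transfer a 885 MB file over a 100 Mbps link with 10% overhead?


Effective throughput = 100 * (1 - 10/100) = 90 Mbps
File size in Mb = 885 * 8 = 7080 Mb
Time = 7080 / 90
Time = 78.6667 seconds


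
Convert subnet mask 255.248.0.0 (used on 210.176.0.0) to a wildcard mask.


Subnet mask: 255.248.0.0
Wildcard = 255.255.255.255 - subnet mask
255 - 255 = 0
255 - 248 = 7
255 - 0 = 255
255 - 0 = 255
Wildcard: 0.7.255.255


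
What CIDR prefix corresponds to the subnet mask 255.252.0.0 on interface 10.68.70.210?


Binary: 11111111.11111100.00000000.00000000
Count leading 1s
Prefix: /14


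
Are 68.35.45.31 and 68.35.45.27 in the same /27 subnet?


Mask: 255.255.255.224
68.35.45.31 AND mask = 68.35.45.0
68.35.45.27 AND mask = 68.35.45.0
Yes, same subnet (68.35.45.0)


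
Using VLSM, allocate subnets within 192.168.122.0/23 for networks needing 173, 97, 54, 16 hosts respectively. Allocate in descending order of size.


173 hosts -> /24 (254 usable): 192.168.122.0/24
97 hosts -> /25 (126 usable): 192.168.123.0/25
54 hosts -> /26 (62 usable): 192.168.123.128/26
16 hosts -> /27 (30 usable): 192.168.123.192/27
Allocation: 192.168.122.0/24 (173 hosts, 254 usable); 192.168.123.0/25 (97 hosts, 126 usable); 192.168.123.128/26 (54 hosts, 62 usable); 192.168.123.192/27 (16 hosts, 30 usable)


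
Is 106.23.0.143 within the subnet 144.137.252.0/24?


Subnet network: 144.137.252.0
Test IP AND mask: 106.23.0.0
No, 106.23.0.143 is not in 144.137.252.0/24


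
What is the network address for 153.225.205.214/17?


IP:   10011001.11100001.11001101.11010110
Mask: 11111111.11111111.10000000.00000000
AND operation:
Net:  10011001.11100001.10000000.00000000
Network: 153.225.128.0/17


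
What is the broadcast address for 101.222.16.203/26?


Network: 101.222.16.192/26
Host bits = 6
Set all host bits to 1:
Broadcast: 101.222.16.255


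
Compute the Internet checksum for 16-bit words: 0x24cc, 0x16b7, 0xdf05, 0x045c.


Sum all words (with carry folding):
+ 0x24cc = 0x24cc
+ 0x16b7 = 0x3b83
+ 0xdf05 = 0x1a89
+ 0x045c = 0x1ee5
One's complement: ~0x1ee5
Checksum = 0xe11a


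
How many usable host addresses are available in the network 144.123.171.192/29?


Host bits = 32 - 29 = 3
Total addresses = 2^3 = 8
Usable = total - 2 (network and broadcast)
Usable hosts: 6


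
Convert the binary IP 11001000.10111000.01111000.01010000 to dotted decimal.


11001000 = 200
10111000 = 184
01111000 = 120
01010000 = 80
IP: 200.184.120.80


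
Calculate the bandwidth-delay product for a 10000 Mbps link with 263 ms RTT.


BDP = bandwidth * RTT
= 10000 Mbps * 263 ms
= 10000 * 1e6 * 263 / 1000 bits
= 2630000000 bits
= 328750000 bytes
= 321044.9219 KB
BDP = 2630000000 bits (328750000 bytes)


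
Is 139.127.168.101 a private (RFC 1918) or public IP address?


RFC 1918 private ranges:
  10.0.0.0/8 (10.0.0.0 - 10.255.255.255)
  172.16.0.0/12 (172.16.0.0 - 172.31.255.255)
  192.168.0.0/16 (192.168.0.0 - 192.168.255.255)
Public (not in any RFC 1918 range)


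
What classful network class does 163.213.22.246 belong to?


First octet: 163
Binary: 10100011
10xxxxxx -> Class B (128-191)
Class B, default mask 255.255.0.0 (/16)


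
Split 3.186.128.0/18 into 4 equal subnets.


New prefix = 18 + 2 = 20
Each subnet has 4096 addresses
  3.186.128.0/20
  3.186.144.0/20
  3.186.160.0/20
  3.186.176.0/20
Subnets: 3.186.128.0/20, 3.186.144.0/20, 3.186.160.0/20, 3.186.176.0/20


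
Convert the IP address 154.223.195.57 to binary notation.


154 = 10011010
223 = 11011111
195 = 11000011
57 = 00111001
Binary: 10011010.11011111.11000011.00111001


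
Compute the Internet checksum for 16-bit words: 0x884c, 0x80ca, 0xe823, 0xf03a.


Sum all words (with carry folding):
+ 0x884c = 0x884c
+ 0x80ca = 0x0917
+ 0xe823 = 0xf13a
+ 0xf03a = 0xe175
One's complement: ~0xe175
Checksum = 0x1e8a


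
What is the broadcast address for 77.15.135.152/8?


Network: 77.0.0.0/8
Host bits = 24
Set all host bits to 1:
Broadcast: 77.255.255.255


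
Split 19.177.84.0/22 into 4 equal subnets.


New prefix = 22 + 2 = 24
Each subnet has 256 addresses
  19.177.84.0/24
  19.177.85.0/24
  19.177.86.0/24
  19.177.87.0/24
Subnets: 19.177.84.0/24, 19.177.85.0/24, 19.177.86.0/24, 19.177.87.0/24


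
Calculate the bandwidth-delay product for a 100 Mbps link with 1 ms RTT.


BDP = bandwidth * RTT
= 100 Mbps * 1 ms
= 100 * 1e6 * 1 / 1000 bits
= 100000 bits
= 12500 bytes
= 12.207 KB
BDP = 100000 bits (12500 bytes)


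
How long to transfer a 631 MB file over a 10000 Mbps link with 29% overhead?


Effective throughput = 10000 * (1 - 29/100) = 7100 Mbps
File size in Mb = 631 * 8 = 5048 Mb
Time = 5048 / 7100
Time = 0.711 seconds


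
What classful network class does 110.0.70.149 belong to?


First octet: 110
Binary: 01101110
0xxxxxxx -> Class A (1-126)
Class A, default mask 255.0.0.0 (/8)


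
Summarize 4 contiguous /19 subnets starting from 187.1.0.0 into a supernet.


Original prefix: /19
Number of subnets: 4 = 2^2
New prefix = 19 - 2 = 17
Supernet: 187.1.0.0/17


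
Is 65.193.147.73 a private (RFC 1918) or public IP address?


RFC 1918 private ranges:
  10.0.0.0/8 (10.0.0.0 - 10.255.255.255)
  172.16.0.0/12 (172.16.0.0 - 172.31.255.255)
  192.168.0.0/16 (192.168.0.0 - 192.168.255.255)
Public (not in any RFC 1918 range)


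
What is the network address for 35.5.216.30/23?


IP:   00100011.00000101.11011000.00011110
Mask: 11111111.11111111.11111110.00000000
AND operation:
Net:  00100011.00000101.11011000.00000000
Network: 35.5.216.0/23


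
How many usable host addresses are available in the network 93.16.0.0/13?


Host bits = 32 - 13 = 19
Total addresses = 2^19 = 524288
Usable = total - 2 (network and broadcast)
Usable hosts: 524286


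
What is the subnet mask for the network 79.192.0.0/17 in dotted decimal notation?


/17 means 17 network bits, 15 host bits
Binary: 11111111111111111000000000000000
Mask: 255.255.128.0


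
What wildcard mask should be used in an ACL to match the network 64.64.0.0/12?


Subnet mask: 255.240.0.0
Wildcard = 255.255.255.255 - subnet mask
255 - 255 = 0
255 - 240 = 15
255 - 0 = 255
255 - 0 = 255
Wildcard: 0.15.255.255


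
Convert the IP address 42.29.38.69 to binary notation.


42 = 00101010
29 = 00011101
38 = 00100110
69 = 01000101
Binary: 00101010.00011101.00100110.01000101


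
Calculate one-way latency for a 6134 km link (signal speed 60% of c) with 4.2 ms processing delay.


Speed = 0.6 * 3e5 km/s = 180000 km/s
Propagation delay = 6134 / 180000 = 0.0341 s = 34.0778 ms
Processing delay = 4.2 ms
Total one-way latency = 38.2778 ms


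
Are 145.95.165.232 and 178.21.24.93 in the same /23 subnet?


Mask: 255.255.254.0
145.95.165.232 AND mask = 145.95.164.0
178.21.24.93 AND mask = 178.21.24.0
No, different subnets (145.95.164.0 vs 178.21.24.0)


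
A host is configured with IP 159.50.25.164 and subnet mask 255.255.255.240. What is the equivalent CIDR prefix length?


Binary: 11111111.11111111.11111111.11110000
Count leading 1s
Prefix: /28


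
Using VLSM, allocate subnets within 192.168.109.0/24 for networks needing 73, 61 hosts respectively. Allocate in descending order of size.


73 hosts -> /25 (126 usable): 192.168.109.0/25
61 hosts -> /26 (62 usable): 192.168.109.128/26
Allocation: 192.168.109.0/25 (73 hosts, 126 usable); 192.168.109.128/26 (61 hosts, 62 usable)


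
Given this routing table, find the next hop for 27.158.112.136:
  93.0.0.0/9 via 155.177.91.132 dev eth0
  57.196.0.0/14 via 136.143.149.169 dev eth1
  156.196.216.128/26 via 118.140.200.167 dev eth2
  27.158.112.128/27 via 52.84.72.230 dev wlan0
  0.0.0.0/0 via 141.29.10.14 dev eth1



Longest prefix match for 27.158.112.136:
  /9 93.0.0.0: no
  /14 57.196.0.0: no
  /26 156.196.216.128: no
  /27 27.158.112.128: MATCH
  /0 0.0.0.0: MATCH
Selected: next-hop 52.84.72.230 via wlan0 (matched /27)


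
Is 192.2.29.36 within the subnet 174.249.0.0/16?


Subnet network: 174.249.0.0
Test IP AND mask: 192.2.0.0
No, 192.2.29.36 is not in 174.249.0.0/16


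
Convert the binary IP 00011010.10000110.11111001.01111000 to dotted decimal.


00011010 = 26
10000110 = 134
11111001 = 249
01111000 = 120
IP: 26.134.249.120


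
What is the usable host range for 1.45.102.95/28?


Network: 1.45.102.80
Broadcast: 1.45.102.95
First usable = network + 1
Last usable = broadcast - 1
Range: 1.45.102.81 to 1.45.102.94


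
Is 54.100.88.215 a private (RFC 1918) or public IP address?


RFC 1918 private ranges:
  10.0.0.0/8 (10.0.0.0 - 10.255.255.255)
  172.16.0.0/12 (172.16.0.0 - 172.31.255.255)
  192.168.0.0/16 (192.168.0.0 - 192.168.255.255)
Public (not in any RFC 1918 range)


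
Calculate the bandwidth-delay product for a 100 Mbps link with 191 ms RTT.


BDP = bandwidth * RTT
= 100 Mbps * 191 ms
= 100 * 1e6 * 191 / 1000 bits
= 19100000 bits
= 2387500 bytes
= 2331.543 KB
BDP = 19100000 bits (2387500 bytes)


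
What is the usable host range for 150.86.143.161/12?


Network: 150.80.0.0
Broadcast: 150.95.255.255
First usable = network + 1
Last usable = broadcast - 1
Range: 150.80.0.1 to 150.95.255.254


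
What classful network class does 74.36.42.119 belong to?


First octet: 74
Binary: 01001010
0xxxxxxx -> Class A (1-126)
Class A, default mask 255.0.0.0 (/8)


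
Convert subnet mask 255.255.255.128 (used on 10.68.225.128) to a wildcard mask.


Subnet mask: 255.255.255.128
Wildcard = 255.255.255.255 - subnet mask
255 - 255 = 0
255 - 255 = 0
255 - 255 = 0
255 - 128 = 127
Wildcard: 0.0.0.127


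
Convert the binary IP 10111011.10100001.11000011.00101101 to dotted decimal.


10111011 = 187
10100001 = 161
11000011 = 195
00101101 = 45
IP: 187.161.195.45


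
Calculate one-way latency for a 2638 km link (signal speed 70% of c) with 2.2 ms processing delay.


Speed = 0.7 * 3e5 km/s = 210000 km/s
Propagation delay = 2638 / 210000 = 0.0126 s = 12.5619 ms
Processing delay = 2.2 ms
Total one-way latency = 14.7619 ms


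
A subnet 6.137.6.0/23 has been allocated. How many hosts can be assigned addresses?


Host bits = 32 - 23 = 9
Total addresses = 2^9 = 512
Usable = total - 2 (network and broadcast)
Usable hosts: 510


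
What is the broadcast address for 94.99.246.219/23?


Network: 94.99.246.0/23
Host bits = 9
Set all host bits to 1:
Broadcast: 94.99.247.255


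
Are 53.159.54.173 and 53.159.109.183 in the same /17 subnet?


Mask: 255.255.128.0
53.159.54.173 AND mask = 53.159.0.0
53.159.109.183 AND mask = 53.159.0.0
Yes, same subnet (53.159.0.0)


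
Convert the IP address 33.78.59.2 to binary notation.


33 = 00100001
78 = 01001110
59 = 00111011
2 = 00000010
Binary: 00100001.01001110.00111011.00000010


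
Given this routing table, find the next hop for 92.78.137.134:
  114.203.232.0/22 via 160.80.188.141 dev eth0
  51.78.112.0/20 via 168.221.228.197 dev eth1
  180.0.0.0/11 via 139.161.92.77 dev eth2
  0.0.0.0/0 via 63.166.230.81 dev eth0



Longest prefix match for 92.78.137.134:
  /22 114.203.232.0: no
  /20 51.78.112.0: no
  /11 180.0.0.0: no
  /0 0.0.0.0: MATCH
Selected: next-hop 63.166.230.81 via eth0 (matched /0)


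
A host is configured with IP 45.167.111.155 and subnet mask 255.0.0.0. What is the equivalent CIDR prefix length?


Binary: 11111111.00000000.00000000.00000000
Count leading 1s
Prefix: /8


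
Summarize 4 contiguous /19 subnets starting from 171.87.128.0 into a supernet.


Original prefix: /19
Number of subnets: 4 = 2^2
New prefix = 19 - 2 = 17
Supernet: 171.87.128.0/17


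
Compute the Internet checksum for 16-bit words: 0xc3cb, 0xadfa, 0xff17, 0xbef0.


Sum all words (with carry folding):
+ 0xc3cb = 0xc3cb
+ 0xadfa = 0x71c6
+ 0xff17 = 0x70de
+ 0xbef0 = 0x2fcf
One's complement: ~0x2fcf
Checksum = 0xd030


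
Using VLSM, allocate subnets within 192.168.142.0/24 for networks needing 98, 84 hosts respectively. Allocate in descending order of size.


98 hosts -> /25 (126 usable): 192.168.142.0/25
84 hosts -> /25 (126 usable): 192.168.142.128/25
Allocation: 192.168.142.0/25 (98 hosts, 126 usable); 192.168.142.128/25 (84 hosts, 126 usable)


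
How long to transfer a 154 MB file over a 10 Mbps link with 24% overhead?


Effective throughput = 10 * (1 - 24/100) = 7.6 Mbps
File size in Mb = 154 * 8 = 1232 Mb
Time = 1232 / 7.6
Time = 162.1053 seconds


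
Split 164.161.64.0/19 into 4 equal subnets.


New prefix = 19 + 2 = 21
Each subnet has 2048 addresses
  164.161.64.0/21
  164.161.72.0/21
  164.161.80.0/21
  164.161.88.0/21
Subnets: 164.161.64.0/21, 164.161.72.0/21, 164.161.80.0/21, 164.161.88.0/21


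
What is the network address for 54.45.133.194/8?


IP:   00110110.00101101.10000101.11000010
Mask: 11111111.00000000.00000000.00000000
AND operation:
Net:  00110110.00000000.00000000.00000000
Network: 54.0.0.0/8


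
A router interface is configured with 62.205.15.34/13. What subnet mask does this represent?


/13 means 13 network bits, 19 host bits
Binary: 11111111111110000000000000000000
Mask: 255.248.0.0


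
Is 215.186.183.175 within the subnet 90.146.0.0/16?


Subnet network: 90.146.0.0
Test IP AND mask: 215.186.0.0
No, 215.186.183.175 is not in 90.146.0.0/16


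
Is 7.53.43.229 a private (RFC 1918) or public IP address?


RFC 1918 private ranges:
  10.0.0.0/8 (10.0.0.0 - 10.255.255.255)
  172.16.0.0/12 (172.16.0.0 - 172.31.255.255)
  192.168.0.0/16 (192.168.0.0 - 192.168.255.255)
Public (not in any RFC 1918 range)


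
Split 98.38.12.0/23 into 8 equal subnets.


New prefix = 23 + 3 = 26
Each subnet has 64 addresses
  98.38.12.0/26
  98.38.12.64/26
  98.38.12.128/26
  98.38.12.192/26
  98.38.13.0/26
  98.38.13.64/26
  98.38.13.128/26
  98.38.13.192/26
Subnets: 98.38.12.0/26, 98.38.12.64/26, 98.38.12.128/26, 98.38.12.192/26, 98.38.13.0/26, 98.38.13.64/26, 98.38.13.128/26, 98.38.13.192/26


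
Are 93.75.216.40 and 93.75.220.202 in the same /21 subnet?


Mask: 255.255.248.0
93.75.216.40 AND mask = 93.75.216.0
93.75.220.202 AND mask = 93.75.216.0
Yes, same subnet (93.75.216.0)


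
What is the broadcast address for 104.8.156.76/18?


Network: 104.8.128.0/18
Host bits = 14
Set all host bits to 1:
Broadcast: 104.8.191.255


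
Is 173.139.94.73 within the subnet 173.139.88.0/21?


Subnet network: 173.139.88.0
Test IP AND mask: 173.139.88.0
Yes, 173.139.94.73 is in 173.139.88.0/21


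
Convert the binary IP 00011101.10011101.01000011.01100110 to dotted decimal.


00011101 = 29
10011101 = 157
01000011 = 67
01100110 = 102
IP: 29.157.67.102


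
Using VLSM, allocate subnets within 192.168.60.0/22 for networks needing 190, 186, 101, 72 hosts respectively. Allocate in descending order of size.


190 hosts -> /24 (254 usable): 192.168.60.0/24
186 hosts -> /24 (254 usable): 192.168.61.0/24
101 hosts -> /25 (126 usable): 192.168.62.0/25
72 hosts -> /25 (126 usable): 192.168.62.128/25
Allocation: 192.168.60.0/24 (190 hosts, 254 usable); 192.168.61.0/24 (186 hosts, 254 usable); 192.168.62.0/25 (101 hosts, 126 usable); 192.168.62.128/25 (72 hosts, 126 usable)


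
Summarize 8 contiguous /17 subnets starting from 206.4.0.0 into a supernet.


Original prefix: /17
Number of subnets: 8 = 2^3
New prefix = 17 - 3 = 14
Supernet: 206.4.0.0/14


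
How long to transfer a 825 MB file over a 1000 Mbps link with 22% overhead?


Effective throughput = 1000 * (1 - 22/100) = 780 Mbps
File size in Mb = 825 * 8 = 6600 Mb
Time = 6600 / 780
Time = 8.4615 seconds


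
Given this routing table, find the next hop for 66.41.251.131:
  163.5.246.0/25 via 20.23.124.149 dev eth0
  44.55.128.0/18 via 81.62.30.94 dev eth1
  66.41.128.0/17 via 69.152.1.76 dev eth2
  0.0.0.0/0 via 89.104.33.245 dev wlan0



Longest prefix match for 66.41.251.131:
  /25 163.5.246.0: no
  /18 44.55.128.0: no
  /17 66.41.128.0: MATCH
  /0 0.0.0.0: MATCH
Selected: next-hop 69.152.1.76 via eth2 (matched /17)


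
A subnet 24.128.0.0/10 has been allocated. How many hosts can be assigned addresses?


Host bits = 32 - 10 = 22
Total addresses = 2^22 = 4194304
Usable = total - 2 (network and broadcast)
Usable hosts: 4194302


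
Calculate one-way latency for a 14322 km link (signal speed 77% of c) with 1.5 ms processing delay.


Speed = 0.77 * 3e5 km/s = 231000 km/s
Propagation delay = 14322 / 231000 = 0.062 s = 62 ms
Processing delay = 1.5 ms
Total one-way latency = 63.5 ms


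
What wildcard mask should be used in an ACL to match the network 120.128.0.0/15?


Subnet mask: 255.254.0.0
Wildcard = 255.255.255.255 - subnet mask
255 - 255 = 0
255 - 254 = 1
255 - 0 = 255
255 - 0 = 255
Wildcard: 0.1.255.255


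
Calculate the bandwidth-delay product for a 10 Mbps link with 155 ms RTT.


BDP = bandwidth * RTT
= 10 Mbps * 155 ms
= 10 * 1e6 * 155 / 1000 bits
= 1550000 bits
= 193750 bytes
= 189.209 KB
BDP = 1550000 bits (193750 bytes)


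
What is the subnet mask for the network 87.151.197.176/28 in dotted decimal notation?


/28 means 28 network bits, 4 host bits
Binary: 11111111111111111111111111110000
Mask: 255.255.255.240


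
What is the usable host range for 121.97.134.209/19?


Network: 121.97.128.0
Broadcast: 121.97.159.255
First usable = network + 1
Last usable = broadcast - 1
Range: 121.97.128.1 to 121.97.159.254


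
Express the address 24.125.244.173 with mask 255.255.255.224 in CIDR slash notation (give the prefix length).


Binary: 11111111.11111111.11111111.11100000
Count leading 1s
Prefix: /27


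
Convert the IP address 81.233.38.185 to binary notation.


81 = 01010001
233 = 11101001
38 = 00100110
185 = 10111001
Binary: 01010001.11101001.00100110.10111001


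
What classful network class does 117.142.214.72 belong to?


First octet: 117
Binary: 01110101
0xxxxxxx -> Class A (1-126)
Class A, default mask 255.0.0.0 (/8)


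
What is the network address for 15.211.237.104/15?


IP:   00001111.11010011.11101101.01101000
Mask: 11111111.11111110.00000000.00000000
AND operation:
Net:  00001111.11010010.00000000.00000000
Network: 15.210.0.0/15


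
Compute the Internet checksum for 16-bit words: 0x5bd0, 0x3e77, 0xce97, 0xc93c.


Sum all words (with carry folding):
+ 0x5bd0 = 0x5bd0
+ 0x3e77 = 0x9a47
+ 0xce97 = 0x68df
+ 0xc93c = 0x321c
One's complement: ~0x321c
Checksum = 0xcde3


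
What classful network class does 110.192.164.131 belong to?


First octet: 110
Binary: 01101110
0xxxxxxx -> Class A (1-126)
Class A, default mask 255.0.0.0 (/8)


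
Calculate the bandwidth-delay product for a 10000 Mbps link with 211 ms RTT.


BDP = bandwidth * RTT
= 10000 Mbps * 211 ms
= 10000 * 1e6 * 211 / 1000 bits
= 2110000000 bits
= 263750000 bytes
= 257568.3594 KB
BDP = 2110000000 bits (263750000 bytes)


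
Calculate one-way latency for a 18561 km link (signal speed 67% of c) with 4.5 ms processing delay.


Speed = 0.67 * 3e5 km/s = 201000 km/s
Propagation delay = 18561 / 201000 = 0.0923 s = 92.3433 ms
Processing delay = 4.5 ms
Total one-way latency = 96.8433 ms


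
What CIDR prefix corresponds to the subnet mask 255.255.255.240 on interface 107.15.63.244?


Binary: 11111111.11111111.11111111.11110000
Count leading 1s
Prefix: /28


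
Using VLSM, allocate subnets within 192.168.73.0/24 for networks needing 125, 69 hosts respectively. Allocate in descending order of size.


125 hosts -> /25 (126 usable): 192.168.73.0/25
69 hosts -> /25 (126 usable): 192.168.73.128/25
Allocation: 192.168.73.0/25 (125 hosts, 126 usable); 192.168.73.128/25 (69 hosts, 126 usable)


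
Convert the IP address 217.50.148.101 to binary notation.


217 = 11011001
50 = 00110010
148 = 10010100
101 = 01100101
Binary: 11011001.00110010.10010100.01100101


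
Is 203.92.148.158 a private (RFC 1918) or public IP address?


RFC 1918 private ranges:
  10.0.0.0/8 (10.0.0.0 - 10.255.255.255)
  172.16.0.0/12 (172.16.0.0 - 172.31.255.255)
  192.168.0.0/16 (192.168.0.0 - 192.168.255.255)
Public (not in any RFC 1918 range)


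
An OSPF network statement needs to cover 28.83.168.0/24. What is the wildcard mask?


Subnet mask: 255.255.255.0
Wildcard = 255.255.255.255 - subnet mask
255 - 255 = 0
255 - 255 = 0
255 - 255 = 0
255 - 0 = 255
Wildcard: 0.0.0.255


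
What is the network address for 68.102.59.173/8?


IP:   01000100.01100110.00111011.10101101
Mask: 11111111.00000000.00000000.00000000
AND operation:
Net:  01000100.00000000.00000000.00000000
Network: 68.0.0.0/8


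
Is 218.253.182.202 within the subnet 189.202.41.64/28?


Subnet network: 189.202.41.64
Test IP AND mask: 218.253.182.192
No, 218.253.182.202 is not in 189.202.41.64/28


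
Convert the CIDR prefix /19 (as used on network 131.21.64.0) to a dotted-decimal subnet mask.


/19 means 19 network bits, 13 host bits
Binary: 11111111111111111110000000000000
Mask: 255.255.224.0


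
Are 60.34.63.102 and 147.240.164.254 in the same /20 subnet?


Mask: 255.255.240.0
60.34.63.102 AND mask = 60.34.48.0
147.240.164.254 AND mask = 147.240.160.0
No, different subnets (60.34.48.0 vs 147.240.160.0)


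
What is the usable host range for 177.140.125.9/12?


Network: 177.128.0.0
Broadcast: 177.143.255.255
First usable = network + 1
Last usable = broadcast - 1
Range: 177.128.0.1 to 177.143.255.254


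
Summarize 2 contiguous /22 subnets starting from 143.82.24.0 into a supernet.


Original prefix: /22
Number of subnets: 2 = 2^1
New prefix = 22 - 1 = 21
Supernet: 143.82.24.0/21


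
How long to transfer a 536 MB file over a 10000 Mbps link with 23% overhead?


Effective throughput = 10000 * (1 - 23/100) = 7700 Mbps
File size in Mb = 536 * 8 = 4288 Mb
Time = 4288 / 7700
Time = 0.5569 seconds


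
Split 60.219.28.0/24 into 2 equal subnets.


New prefix = 24 + 1 = 25
Each subnet has 128 addresses
  60.219.28.0/25
  60.219.28.128/25
Subnets: 60.219.28.0/25, 60.219.28.128/25


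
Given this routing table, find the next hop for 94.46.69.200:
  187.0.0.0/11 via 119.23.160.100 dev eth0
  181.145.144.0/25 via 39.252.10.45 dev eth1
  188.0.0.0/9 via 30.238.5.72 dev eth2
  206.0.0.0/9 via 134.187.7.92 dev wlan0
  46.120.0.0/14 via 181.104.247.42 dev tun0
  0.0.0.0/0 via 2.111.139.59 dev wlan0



Longest prefix match for 94.46.69.200:
  /11 187.0.0.0: no
  /25 181.145.144.0: no
  /9 188.0.0.0: no
  /9 206.0.0.0: no
  /14 46.120.0.0: no
  /0 0.0.0.0: MATCH
Selected: next-hop 2.111.139.59 via wlan0 (matched /0)


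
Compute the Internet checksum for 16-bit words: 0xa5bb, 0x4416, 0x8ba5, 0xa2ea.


Sum all words (with carry folding):
+ 0xa5bb = 0xa5bb
+ 0x4416 = 0xe9d1
+ 0x8ba5 = 0x7577
+ 0xa2ea = 0x1862
One's complement: ~0x1862
Checksum = 0xe79d


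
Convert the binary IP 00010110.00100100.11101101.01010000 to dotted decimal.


00010110 = 22
00100100 = 36
11101101 = 237
01010000 = 80
IP: 22.36.237.80


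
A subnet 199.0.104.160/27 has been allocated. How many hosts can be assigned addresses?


Host bits = 32 - 27 = 5
Total addresses = 2^5 = 32
Usable = total - 2 (network and broadcast)
Usable hosts: 30


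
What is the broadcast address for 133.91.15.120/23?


Network: 133.91.14.0/23
Host bits = 9
Set all host bits to 1:
Broadcast: 133.91.15.255


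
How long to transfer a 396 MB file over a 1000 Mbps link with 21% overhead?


Effective throughput = 1000 * (1 - 21/100) = 790 Mbps
File size in Mb = 396 * 8 = 3168 Mb
Time = 3168 / 790
Time = 4.0101 seconds


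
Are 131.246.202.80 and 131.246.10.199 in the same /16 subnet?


Mask: 255.255.0.0
131.246.202.80 AND mask = 131.246.0.0
131.246.10.199 AND mask = 131.246.0.0
Yes, same subnet (131.246.0.0)


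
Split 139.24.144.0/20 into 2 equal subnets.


New prefix = 20 + 1 = 21
Each subnet has 2048 addresses
  139.24.144.0/21
  139.24.152.0/21
Subnets: 139.24.144.0/21, 139.24.152.0/21


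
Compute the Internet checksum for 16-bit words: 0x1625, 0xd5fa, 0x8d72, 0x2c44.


Sum all words (with carry folding):
+ 0x1625 = 0x1625
+ 0xd5fa = 0xec1f
+ 0x8d72 = 0x7992
+ 0x2c44 = 0xa5d6
One's complement: ~0xa5d6
Checksum = 0x5a29


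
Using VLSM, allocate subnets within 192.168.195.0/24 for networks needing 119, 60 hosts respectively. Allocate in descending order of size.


119 hosts -> /25 (126 usable): 192.168.195.0/25
60 hosts -> /26 (62 usable): 192.168.195.128/26
Allocation: 192.168.195.0/25 (119 hosts, 126 usable); 192.168.195.128/26 (60 hosts, 62 usable)


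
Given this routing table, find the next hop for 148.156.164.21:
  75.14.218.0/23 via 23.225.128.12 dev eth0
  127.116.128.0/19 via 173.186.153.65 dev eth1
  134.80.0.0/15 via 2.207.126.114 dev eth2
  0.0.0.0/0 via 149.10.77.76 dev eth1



Longest prefix match for 148.156.164.21:
  /23 75.14.218.0: no
  /19 127.116.128.0: no
  /15 134.80.0.0: no
  /0 0.0.0.0: MATCH
Selected: next-hop 149.10.77.76 via eth1 (matched /0)


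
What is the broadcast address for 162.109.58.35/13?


Network: 162.104.0.0/13
Host bits = 19
Set all host bits to 1:
Broadcast: 162.111.255.255


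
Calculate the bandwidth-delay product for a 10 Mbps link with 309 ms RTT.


BDP = bandwidth * RTT
= 10 Mbps * 309 ms
= 10 * 1e6 * 309 / 1000 bits
= 3090000 bits
= 386250 bytes
= 377.1973 KB
BDP = 3090000 bits (386250 bytes)


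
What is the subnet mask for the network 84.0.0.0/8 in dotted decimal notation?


/8 means 8 network bits, 24 host bits
Binary: 11111111000000000000000000000000
Mask: 255.0.0.0


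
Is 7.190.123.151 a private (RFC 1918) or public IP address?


RFC 1918 private ranges:
  10.0.0.0/8 (10.0.0.0 - 10.255.255.255)
  172.16.0.0/12 (172.16.0.0 - 172.31.255.255)
  192.168.0.0/16 (192.168.0.0 - 192.168.255.255)
Public (not in any RFC 1918 range)


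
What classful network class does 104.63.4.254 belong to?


First octet: 104
Binary: 01101000
0xxxxxxx -> Class A (1-126)
Class A, default mask 255.0.0.0 (/8)


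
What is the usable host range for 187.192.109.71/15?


Network: 187.192.0.0
Broadcast: 187.193.255.255
First usable = network + 1
Last usable = broadcast - 1
Range: 187.192.0.1 to 187.193.255.254


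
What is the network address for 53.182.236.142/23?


IP:   00110101.10110110.11101100.10001110
Mask: 11111111.11111111.11111110.00000000
AND operation:
Net:  00110101.10110110.11101100.00000000
Network: 53.182.236.0/23


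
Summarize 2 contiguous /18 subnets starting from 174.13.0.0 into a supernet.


Original prefix: /18
Number of subnets: 2 = 2^1
New prefix = 18 - 1 = 17
Supernet: 174.13.0.0/17


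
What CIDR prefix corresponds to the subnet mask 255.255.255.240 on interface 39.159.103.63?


Binary: 11111111.11111111.11111111.11110000
Count leading 1s
Prefix: /28


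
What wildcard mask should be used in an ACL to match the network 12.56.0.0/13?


Subnet mask: 255.248.0.0
Wildcard = 255.255.255.255 - subnet mask
255 - 255 = 0
255 - 248 = 7
255 - 0 = 255
255 - 0 = 255
Wildcard: 0.7.255.255


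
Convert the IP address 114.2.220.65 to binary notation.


114 = 01110010
2 = 00000010
220 = 11011100
65 = 01000001
Binary: 01110010.00000010.11011100.01000001


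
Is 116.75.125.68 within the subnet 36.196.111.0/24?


Subnet network: 36.196.111.0
Test IP AND mask: 116.75.125.0
No, 116.75.125.68 is not in 36.196.111.0/24


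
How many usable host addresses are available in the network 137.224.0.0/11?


Host bits = 32 - 11 = 21
Total addresses = 2^21 = 2097152
Usable = total - 2 (network and broadcast)
Usable hosts: 2097150


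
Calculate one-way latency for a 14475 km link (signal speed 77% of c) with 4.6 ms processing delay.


Speed = 0.77 * 3e5 km/s = 231000 km/s
Propagation delay = 14475 / 231000 = 0.0627 s = 62.6623 ms
Processing delay = 4.6 ms
Total one-way latency = 67.2623 ms


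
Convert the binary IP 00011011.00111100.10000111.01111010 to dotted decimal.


00011011 = 27
00111100 = 60
10000111 = 135
01111010 = 122
IP: 27.60.135.122


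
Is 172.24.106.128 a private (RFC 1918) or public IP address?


RFC 1918 private ranges:
  10.0.0.0/8 (10.0.0.0 - 10.255.255.255)
  172.16.0.0/12 (172.16.0.0 - 172.31.255.255)
  192.168.0.0/16 (192.168.0.0 - 192.168.255.255)
Private (in 172.16.0.0/12)


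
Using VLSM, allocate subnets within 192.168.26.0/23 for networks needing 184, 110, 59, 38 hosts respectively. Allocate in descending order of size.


184 hosts -> /24 (254 usable): 192.168.26.0/24
110 hosts -> /25 (126 usable): 192.168.27.0/25
59 hosts -> /26 (62 usable): 192.168.27.128/26
38 hosts -> /26 (62 usable): 192.168.27.192/26
Allocation: 192.168.26.0/24 (184 hosts, 254 usable); 192.168.27.0/25 (110 hosts, 126 usable); 192.168.27.128/26 (59 hosts, 62 usable); 192.168.27.192/26 (38 hosts, 62 usable)


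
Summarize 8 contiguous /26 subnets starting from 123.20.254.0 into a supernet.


Original prefix: /26
Number of subnets: 8 = 2^3
New prefix = 26 - 3 = 23
Supernet: 123.20.254.0/23


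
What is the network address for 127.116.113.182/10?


IP:   01111111.01110100.01110001.10110110
Mask: 11111111.11000000.00000000.00000000
AND operation:
Net:  01111111.01000000.00000000.00000000
Network: 127.64.0.0/10


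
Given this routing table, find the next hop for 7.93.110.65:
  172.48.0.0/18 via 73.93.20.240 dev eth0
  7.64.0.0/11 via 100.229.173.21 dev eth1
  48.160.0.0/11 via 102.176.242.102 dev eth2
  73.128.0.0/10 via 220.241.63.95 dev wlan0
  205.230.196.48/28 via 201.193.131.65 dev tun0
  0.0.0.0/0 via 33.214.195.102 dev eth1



Longest prefix match for 7.93.110.65:
  /18 172.48.0.0: no
  /11 7.64.0.0: MATCH
  /11 48.160.0.0: no
  /10 73.128.0.0: no
  /28 205.230.196.48: no
  /0 0.0.0.0: MATCH
Selected: next-hop 100.229.173.21 via eth1 (matched /11)


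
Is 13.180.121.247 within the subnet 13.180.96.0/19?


Subnet network: 13.180.96.0
Test IP AND mask: 13.180.96.0
Yes, 13.180.121.247 is in 13.180.96.0/19


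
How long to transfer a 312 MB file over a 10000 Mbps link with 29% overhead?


Effective throughput = 10000 * (1 - 29/100) = 7100 Mbps
File size in Mb = 312 * 8 = 2496 Mb
Time = 2496 / 7100
Time = 0.3515 seconds


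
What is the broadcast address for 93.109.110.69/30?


Network: 93.109.110.68/30
Host bits = 2
Set all host bits to 1:
Broadcast: 93.109.110.71


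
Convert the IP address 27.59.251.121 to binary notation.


27 = 00011011
59 = 00111011
251 = 11111011
121 = 01111001
Binary: 00011011.00111011.11111011.01111001


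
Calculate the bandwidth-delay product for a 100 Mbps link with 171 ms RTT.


BDP = bandwidth * RTT
= 100 Mbps * 171 ms
= 100 * 1e6 * 171 / 1000 bits
= 17100000 bits
= 2137500 bytes
= 2087.4023 KB
BDP = 17100000 bits (2137500 bytes)


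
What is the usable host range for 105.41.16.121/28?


Network: 105.41.16.112
Broadcast: 105.41.16.127
First usable = network + 1
Last usable = broadcast - 1
Range: 105.41.16.113 to 105.41.16.126


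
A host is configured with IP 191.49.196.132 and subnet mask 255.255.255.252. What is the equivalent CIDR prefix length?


Binary: 11111111.11111111.11111111.11111100
Count leading 1s
Prefix: /30


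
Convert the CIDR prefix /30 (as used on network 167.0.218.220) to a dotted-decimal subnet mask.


/30 means 30 network bits, 2 host bits
Binary: 11111111111111111111111111111100
Mask: 255.255.255.252


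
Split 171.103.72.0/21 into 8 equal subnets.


New prefix = 21 + 3 = 24
Each subnet has 256 addresses
  171.103.72.0/24
  171.103.73.0/24
  171.103.74.0/24
  171.103.75.0/24
  171.103.76.0/24
  171.103.77.0/24
  171.103.78.0/24
  171.103.79.0/24
Subnets: 171.103.72.0/24, 171.103.73.0/24, 171.103.74.0/24, 171.103.75.0/24, 171.103.76.0/24, 171.103.77.0/24, 171.103.78.0/24, 171.103.79.0/24


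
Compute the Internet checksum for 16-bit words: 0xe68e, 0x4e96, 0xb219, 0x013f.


Sum all words (with carry folding):
+ 0xe68e = 0xe68e
+ 0x4e96 = 0x3525
+ 0xb219 = 0xe73e
+ 0x013f = 0xe87d
One's complement: ~0xe87d
Checksum = 0x1782


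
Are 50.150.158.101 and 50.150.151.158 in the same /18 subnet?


Mask: 255.255.192.0
50.150.158.101 AND mask = 50.150.128.0
50.150.151.158 AND mask = 50.150.128.0
Yes, same subnet (50.150.128.0)


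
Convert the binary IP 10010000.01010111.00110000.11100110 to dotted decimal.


10010000 = 144
01010111 = 87
00110000 = 48
11100110 = 230
IP: 144.87.48.230


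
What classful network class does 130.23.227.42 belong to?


First octet: 130
Binary: 10000010
10xxxxxx -> Class B (128-191)
Class B, default mask 255.255.0.0 (/16)


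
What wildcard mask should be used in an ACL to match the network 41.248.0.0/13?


Subnet mask: 255.248.0.0
Wildcard = 255.255.255.255 - subnet mask
255 - 255 = 0
255 - 248 = 7
255 - 0 = 255
255 - 0 = 255
Wildcard: 0.7.255.255


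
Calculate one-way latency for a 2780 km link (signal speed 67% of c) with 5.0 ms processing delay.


Speed = 0.67 * 3e5 km/s = 201000 km/s
Propagation delay = 2780 / 201000 = 0.0138 s = 13.8308 ms
Processing delay = 5.0 ms
Total one-way latency = 18.8308 ms


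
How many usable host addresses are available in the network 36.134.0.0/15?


Host bits = 32 - 15 = 17
Total addresses = 2^17 = 131072
Usable = total - 2 (network and broadcast)
Usable hosts: 131070


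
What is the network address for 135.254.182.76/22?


IP:   10000111.11111110.10110110.01001100
Mask: 11111111.11111111.11111100.00000000
AND operation:
Net:  10000111.11111110.10110100.00000000
Network: 135.254.180.0/22


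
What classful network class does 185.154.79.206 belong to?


First octet: 185
Binary: 10111001
10xxxxxx -> Class B (128-191)
Class B, default mask 255.255.0.0 (/16)


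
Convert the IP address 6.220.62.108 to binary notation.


6 = 00000110
220 = 11011100
62 = 00111110
108 = 01101100
Binary: 00000110.11011100.00111110.01101100


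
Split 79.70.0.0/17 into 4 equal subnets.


New prefix = 17 + 2 = 19
Each subnet has 8192 addresses
  79.70.0.0/19
  79.70.32.0/19
  79.70.64.0/19
  79.70.96.0/19
Subnets: 79.70.0.0/19, 79.70.32.0/19, 79.70.64.0/19, 79.70.96.0/19


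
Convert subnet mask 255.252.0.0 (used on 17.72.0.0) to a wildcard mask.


Subnet mask: 255.252.0.0
Wildcard = 255.255.255.255 - subnet mask
255 - 255 = 0
255 - 252 = 3
255 - 0 = 255
255 - 0 = 255
Wildcard: 0.3.255.255


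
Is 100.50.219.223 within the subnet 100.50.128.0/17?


Subnet network: 100.50.128.0
Test IP AND mask: 100.50.128.0
Yes, 100.50.219.223 is in 100.50.128.0/17
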